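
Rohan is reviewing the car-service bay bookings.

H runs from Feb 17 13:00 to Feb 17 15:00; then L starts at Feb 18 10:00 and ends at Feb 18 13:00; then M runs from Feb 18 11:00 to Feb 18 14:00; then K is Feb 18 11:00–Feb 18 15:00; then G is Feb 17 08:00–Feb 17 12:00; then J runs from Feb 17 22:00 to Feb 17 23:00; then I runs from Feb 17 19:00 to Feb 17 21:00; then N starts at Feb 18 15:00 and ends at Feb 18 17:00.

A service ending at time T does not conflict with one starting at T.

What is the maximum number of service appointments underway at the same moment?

Walk through starts and ends in time order (an end at T is processed before a start at T):
Feb 17 08:00 start G → 1
Feb 17 12:00 end G → 0
Feb 17 13:00 start H → 1
Feb 17 15:00 end H → 0
Feb 17 19:00 start I → 1
Feb 17 21:00 end I → 0
Feb 17 22:00 start J → 1
Feb 17 23:00 end J → 0
Feb 18 10:00 start L → 1
Feb 18 11:00 start K → 2
Feb 18 11:00 start M → 3
Feb 18 13:00 end L → 2
Feb 18 14:00 end M → 1
Feb 18 15:00 end K → 0
Feb 18 15:00 start N → 1
Feb 18 17:00 end N → 0
Peak is 3, at Feb 18 11:00 (K, L, M).

3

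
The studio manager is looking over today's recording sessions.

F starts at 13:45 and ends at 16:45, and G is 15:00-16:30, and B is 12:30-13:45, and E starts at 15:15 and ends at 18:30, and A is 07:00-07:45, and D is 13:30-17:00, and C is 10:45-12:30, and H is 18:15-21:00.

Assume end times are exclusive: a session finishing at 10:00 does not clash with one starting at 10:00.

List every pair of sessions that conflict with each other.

Sorted by start: A, C, B, D, F, G, E, H.
C starts after A ends — done with A.
B starts exactly when C ends (back-to-back, no overlap) — done with C.
D starts before B ends → B and D overlap.
F starts exactly when B ends (back-to-back, no overlap) — done with B.
F starts before D ends → D and F overlap.
G starts before D ends → D and G overlap.
E starts before D ends → D and E overlap.
H starts after D ends.
G starts before F ends → F and G overlap.
E starts before F ends → F and E overlap.
H starts after F ends.
E starts before G ends → G and E overlap.
H starts after G ends.
H starts before E ends → E and H overlap.

B & D, D & E, D & F, D & G, E & F, E & G, E & H, F & G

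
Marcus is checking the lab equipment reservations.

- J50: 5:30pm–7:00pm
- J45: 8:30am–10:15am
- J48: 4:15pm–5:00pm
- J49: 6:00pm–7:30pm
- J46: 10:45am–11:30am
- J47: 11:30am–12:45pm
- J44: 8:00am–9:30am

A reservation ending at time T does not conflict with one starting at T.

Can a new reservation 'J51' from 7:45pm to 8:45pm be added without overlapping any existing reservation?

J44: ends 9:30am at or before J51 starts 7:45pm → clear.
J45: ends 10:15am at or before J51 starts 7:45pm → clear.
J46: ends 11:30am at or before J51 starts 7:45pm → clear.
J47: ends 12:45pm at or before J51 starts 7:45pm → clear.
J48: ends 5:00pm at or before J51 starts 7:45pm → clear.
J50: ends 7:00pm at or before J51 starts 7:45pm → clear.
J49: ends 7:30pm at or before J51 starts 7:45pm → clear.

Yes — the slot is free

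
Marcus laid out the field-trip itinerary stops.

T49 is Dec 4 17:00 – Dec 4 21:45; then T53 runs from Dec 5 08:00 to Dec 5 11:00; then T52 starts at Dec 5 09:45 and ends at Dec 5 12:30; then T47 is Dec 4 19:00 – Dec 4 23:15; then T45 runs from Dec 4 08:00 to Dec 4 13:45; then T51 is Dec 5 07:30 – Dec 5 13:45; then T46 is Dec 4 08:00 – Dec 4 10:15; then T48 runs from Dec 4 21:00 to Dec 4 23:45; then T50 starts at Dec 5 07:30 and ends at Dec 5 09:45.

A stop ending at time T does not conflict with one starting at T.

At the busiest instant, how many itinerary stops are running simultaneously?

Sweep the timeline, counting +1 at each start and −1 at each end (ends before starts at a tie):
Dec 4 08:00 start T45 → 1
Dec 4 08:00 start T46 → 2
Dec 4 10:15 end T46 → 1
Dec 4 13:45 end T45 → 0
Dec 4 17:00 start T49 → 1
Dec 4 19:00 start T47 → 2
Dec 4 21:00 start T48 → 3
Dec 4 21:45 end T49 → 2
Dec 4 23:15 end T47 → 1
Dec 4 23:45 end T48 → 0
Dec 5 07:30 start T50 → 1
Dec 5 07:30 start T51 → 2
Dec 5 08:00 start T53 → 3
Dec 5 09:45 end T50 → 2
Dec 5 09:45 start T52 → 3
Dec 5 11:00 end T53 → 2
Dec 5 12:30 end T52 → 1
Dec 5 13:45 end T51 → 0
Peak is 3, at Dec 4 21:00 (T47, T48, T49).

3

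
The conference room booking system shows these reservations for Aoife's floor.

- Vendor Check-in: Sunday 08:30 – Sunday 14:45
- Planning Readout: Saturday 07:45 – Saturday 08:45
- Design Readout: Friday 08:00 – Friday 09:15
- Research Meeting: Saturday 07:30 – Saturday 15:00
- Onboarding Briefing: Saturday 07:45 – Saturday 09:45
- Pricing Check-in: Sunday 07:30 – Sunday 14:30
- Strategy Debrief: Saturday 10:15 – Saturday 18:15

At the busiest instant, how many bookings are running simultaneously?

3

Sweep the timeline, counting +1 at each start and −1 at each end (ends before starts at a tie):
Friday 08:00 start Design Readout → 1
Friday 09:15 end Design Readout → 0
Saturday 07:30 start Research Meeting → 1
Saturday 07:45 start Onboarding Briefing → 2
Saturday 07:45 start Planning Readout → 3
Saturday 08:45 end Planning Readout → 2
Saturday 09:45 end Onboarding Briefing → 1
Saturday 10:15 start Strategy Debrief → 2
Saturday 15:00 end Research Meeting → 1
Saturday 18:15 end Strategy Debrief → 0
Sunday 07:30 start Pricing Check-in → 1
Sunday 08:30 start Vendor Check-in → 2
Sunday 14:30 end Pricing Check-in → 1
Sunday 14:45 end Vendor Check-in → 0
Peak is 3, at Saturday 07:45 (Onboarding Briefing, Planning Readout, Research Meeting).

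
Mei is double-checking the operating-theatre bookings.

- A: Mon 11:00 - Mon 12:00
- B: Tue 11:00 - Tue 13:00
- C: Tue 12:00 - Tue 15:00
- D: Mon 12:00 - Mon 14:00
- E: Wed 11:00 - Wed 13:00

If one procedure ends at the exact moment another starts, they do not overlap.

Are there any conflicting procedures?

Sorted by start: A, D, B, C, E.
D starts exactly when A ends (back-to-back, no overlap); A is clear from here.
B starts after D ends; D is clear from here.
C starts before B ends → B and C overlap.
That's a conflict, so the schedule is not conflict-free.

Yes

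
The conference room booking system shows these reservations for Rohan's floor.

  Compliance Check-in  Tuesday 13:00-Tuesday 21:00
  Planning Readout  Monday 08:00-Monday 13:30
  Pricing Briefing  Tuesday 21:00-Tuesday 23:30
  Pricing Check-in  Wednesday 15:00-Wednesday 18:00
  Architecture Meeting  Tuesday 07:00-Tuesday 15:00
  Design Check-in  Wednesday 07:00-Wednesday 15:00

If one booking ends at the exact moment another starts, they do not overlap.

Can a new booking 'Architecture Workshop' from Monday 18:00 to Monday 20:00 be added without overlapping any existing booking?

Planning Readout: ends Monday 13:30 at or before Architecture Workshop starts Monday 18:00 → clear.
Architecture Meeting: starts Tuesday 07:00 at or after Architecture Workshop ends Monday 20:00 → clear.
Compliance Check-in: starts Tuesday 13:00 at or after Architecture Workshop ends Monday 20:00 → clear.
Pricing Briefing: starts Tuesday 21:00 at or after Architecture Workshop ends Monday 20:00 → clear.
Design Check-in: starts Wednesday 07:00 at or after Architecture Workshop ends Monday 20:00 → clear.
Pricing Check-in: starts Wednesday 15:00 at or after Architecture Workshop ends Monday 20:00 → clear.

Yes — the slot is free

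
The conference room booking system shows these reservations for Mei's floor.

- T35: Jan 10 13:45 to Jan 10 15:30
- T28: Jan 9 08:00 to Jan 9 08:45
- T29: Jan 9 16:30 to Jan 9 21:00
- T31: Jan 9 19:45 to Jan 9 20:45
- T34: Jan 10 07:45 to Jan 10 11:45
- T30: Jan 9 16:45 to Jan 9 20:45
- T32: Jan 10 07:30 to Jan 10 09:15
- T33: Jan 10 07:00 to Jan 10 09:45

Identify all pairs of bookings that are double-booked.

T29 & T30, T29 & T31, T30 & T31, T32 & T33, T32 & T34, T33 & T34

Check each pair: they overlap iff neither finishes before the other starts.
Sorted by start: T28, T29, T30, T31, T33, T32, T34, T35.
T29 starts after T28 ends — done with T28.
T30 starts before T29 ends → T29 and T30 overlap.
T31 starts before T29 ends → T29 and T31 overlap.
T33 starts after T29 ends — done with T29.
T31 starts before T30 ends → T30 and T31 overlap.
T33 starts after T30 ends — done with T30.
T33 starts after T31 ends — done with T31.
T32 starts before T33 ends → T33 and T32 overlap.
T34 starts before T33 ends → T33 and T34 overlap.
T35 starts after T33 ends.
T34 starts before T32 ends → T32 and T34 overlap.
T35 starts after T32 ends.
T35 starts after T34 ends.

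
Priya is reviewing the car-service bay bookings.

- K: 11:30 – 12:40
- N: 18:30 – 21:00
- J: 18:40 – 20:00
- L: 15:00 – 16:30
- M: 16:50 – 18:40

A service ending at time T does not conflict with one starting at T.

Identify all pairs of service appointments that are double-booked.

J & N, M & N

Two intervals overlap when each starts before the other ends.
Sorted by start: K, L, M, N, J.
L starts after K ends — done with K.
M starts after L ends — done with L.
N starts before M ends → M and N overlap.
J starts exactly when M ends (back-to-back, no overlap).
J starts before N ends → N and J overlap.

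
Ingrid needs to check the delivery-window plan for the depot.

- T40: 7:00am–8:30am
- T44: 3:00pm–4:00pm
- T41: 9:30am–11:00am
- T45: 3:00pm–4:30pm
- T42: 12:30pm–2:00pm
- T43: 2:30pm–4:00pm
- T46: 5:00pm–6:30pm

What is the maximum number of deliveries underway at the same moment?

Walk through starts and ends in time order (an end at T is processed before a start at T):
7:00am start T40 → 1
8:30am end T40 → 0
9:30am start T41 → 1
11:00am end T41 → 0
12:30pm start T42 → 1
2:00pm end T42 → 0
2:30pm start T43 → 1
3:00pm start T44 → 2
3:00pm start T45 → 3
4:00pm end T43 → 2
4:00pm end T44 → 1
4:30pm end T45 → 0
5:00pm start T46 → 1
6:30pm end T46 → 0
Peak is 3, at 3:00pm (T43, T44, T45).

3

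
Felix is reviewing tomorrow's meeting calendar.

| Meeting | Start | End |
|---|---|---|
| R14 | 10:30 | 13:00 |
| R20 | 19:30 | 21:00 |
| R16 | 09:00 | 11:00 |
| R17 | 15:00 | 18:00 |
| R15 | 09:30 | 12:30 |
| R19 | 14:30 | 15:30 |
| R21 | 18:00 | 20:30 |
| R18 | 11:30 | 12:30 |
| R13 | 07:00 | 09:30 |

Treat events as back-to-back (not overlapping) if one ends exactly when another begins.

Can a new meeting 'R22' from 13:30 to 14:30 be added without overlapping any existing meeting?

Yes — the slot is free

R13: ends 09:30 at or before R22 starts 13:30 → clear.
R16: ends 11:00 at or before R22 starts 13:30 → clear.
R15: ends 12:30 at or before R22 starts 13:30 → clear.
R14: ends 13:00 at or before R22 starts 13:30 → clear.
R18: ends 12:30 at or before R22 starts 13:30 → clear.
R19: starts 14:30 at or after R22 ends 14:30 → clear.
R17: starts 15:00 at or after R22 ends 14:30 → clear.
R21: starts 18:00 at or after R22 ends 14:30 → clear.
R20: starts 19:30 at or after R22 ends 14:30 → clear.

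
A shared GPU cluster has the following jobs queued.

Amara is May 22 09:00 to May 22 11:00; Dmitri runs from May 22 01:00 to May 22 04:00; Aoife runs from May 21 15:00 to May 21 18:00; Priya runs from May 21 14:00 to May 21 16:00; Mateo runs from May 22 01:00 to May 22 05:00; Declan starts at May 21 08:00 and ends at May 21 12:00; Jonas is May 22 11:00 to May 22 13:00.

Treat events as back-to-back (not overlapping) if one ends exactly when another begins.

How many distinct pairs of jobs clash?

2

Check each pair: they overlap iff neither finishes before the other starts.
Sorted by start: Declan, Priya, Aoife, Mateo, Dmitri, Amara, Jonas.
Priya starts after Declan ends, so Declan has no further overlaps.
Aoife starts before Priya ends → Priya and Aoife overlap.
Mateo starts after Priya ends, so Priya has no further overlaps.
Mateo starts after Aoife ends, so Aoife has no further overlaps.
Dmitri starts before Mateo ends → Mateo and Dmitri overlap.
Amara starts after Mateo ends, so Mateo has no further overlaps.
Amara starts after Dmitri ends, so Dmitri has no further overlaps.
Jonas starts exactly when Amara ends (back-to-back, no overlap).
Overlapping pairs: Aoife & Priya, Dmitri & Mateo — 2 in total.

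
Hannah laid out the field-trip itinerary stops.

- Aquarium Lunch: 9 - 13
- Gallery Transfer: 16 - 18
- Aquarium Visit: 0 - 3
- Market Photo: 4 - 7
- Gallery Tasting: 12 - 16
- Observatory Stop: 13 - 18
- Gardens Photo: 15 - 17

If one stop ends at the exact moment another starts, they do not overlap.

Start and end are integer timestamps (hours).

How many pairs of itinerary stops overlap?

6

Sorted by start: Aquarium Visit, Market Photo, Aquarium Lunch, Gallery Tasting, Observatory Stop, Gardens Photo, Gallery Transfer.
Market Photo starts after Aquarium Visit ends, so nothing later overlaps Aquarium Visit either.
Aquarium Lunch starts after Market Photo ends, so nothing later overlaps Market Photo either.
Gallery Tasting starts before Aquarium Lunch ends → Aquarium Lunch and Gallery Tasting overlap.
Observatory Stop starts exactly when Aquarium Lunch ends (back-to-back, no overlap), so nothing later overlaps Aquarium Lunch either.
Observatory Stop starts before Gallery Tasting ends → Gallery Tasting and Observatory Stop overlap.
Gardens Photo starts before Gallery Tasting ends → Gallery Tasting and Gardens Photo overlap.
Gallery Transfer starts exactly when Gallery Tasting ends (back-to-back, no overlap).
Gardens Photo starts before Observatory Stop ends → Observatory Stop and Gardens Photo overlap.
Gallery Transfer starts before Observatory Stop ends → Observatory Stop and Gallery Transfer overlap.
Gallery Transfer starts before Gardens Photo ends → Gardens Photo and Gallery Transfer overlap.
Overlapping pairs: Aquarium Lunch & Gallery Tasting, Gallery Tasting & Gardens Photo, Gallery Tasting & Observatory Stop, Gallery Transfer & Gardens Photo, Gallery Transfer & Observatory Stop, Gardens Photo & Observatory Stop — 6 in total.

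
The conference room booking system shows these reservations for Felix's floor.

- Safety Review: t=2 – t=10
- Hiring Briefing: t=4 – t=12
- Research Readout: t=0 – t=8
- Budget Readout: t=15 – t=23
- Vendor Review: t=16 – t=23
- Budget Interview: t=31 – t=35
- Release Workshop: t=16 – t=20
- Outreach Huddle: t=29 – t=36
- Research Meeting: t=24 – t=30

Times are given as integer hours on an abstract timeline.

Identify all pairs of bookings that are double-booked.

Budget Interview & Outreach Huddle, Budget Readout & Release Workshop, Budget Readout & Vendor Review, Hiring Briefing & Research Readout, Hiring Briefing & Safety Review, Outreach Huddle & Research Meeting, Release Workshop & Vendor Review, Research Readout & Safety Review

Sorted by start: Research Readout, Safety Review, Hiring Briefing, Budget Readout, Release Workshop, Vendor Review, Research Meeting, Outreach Huddle, Budget Interview.
Safety Review starts before Research Readout ends → Research Readout and Safety Review overlap.
Hiring Briefing starts before Research Readout ends → Research Readout and Hiring Briefing overlap.
Budget Readout starts after Research Readout ends; Research Readout is clear from here.
Hiring Briefing starts before Safety Review ends → Safety Review and Hiring Briefing overlap.
Budget Readout starts after Safety Review ends; Safety Review is clear from here.
Budget Readout starts after Hiring Briefing ends; Hiring Briefing is clear from here.
Release Workshop starts before Budget Readout ends → Budget Readout and Release Workshop overlap.
Vendor Review starts before Budget Readout ends → Budget Readout and Vendor Review overlap.
Research Meeting starts after Budget Readout ends; Budget Readout is clear from here.
Vendor Review starts before Release Workshop ends → Release Workshop and Vendor Review overlap.
Research Meeting starts after Release Workshop ends; Release Workshop is clear from here.
Research Meeting starts after Vendor Review ends; Vendor Review is clear from here.
Outreach Huddle starts before Research Meeting ends → Research Meeting and Outreach Huddle overlap.
Budget Interview starts after Research Meeting ends.
Budget Interview starts before Outreach Huddle ends → Outreach Huddle and Budget Interview overlap.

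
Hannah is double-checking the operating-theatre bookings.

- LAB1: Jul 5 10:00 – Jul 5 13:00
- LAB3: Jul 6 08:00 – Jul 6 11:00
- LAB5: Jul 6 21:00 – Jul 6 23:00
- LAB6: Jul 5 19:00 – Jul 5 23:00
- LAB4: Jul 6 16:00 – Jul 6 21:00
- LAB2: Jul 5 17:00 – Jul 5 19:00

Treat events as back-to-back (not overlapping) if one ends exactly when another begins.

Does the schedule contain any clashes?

Two intervals overlap when each starts before the other ends.
Sorted by start: LAB1, LAB2, LAB6, LAB3, LAB4, LAB5.
LAB2 starts after LAB1 ends, so nothing later overlaps LAB1 either.
LAB6 starts exactly when LAB2 ends (back-to-back, no overlap), so nothing later overlaps LAB2 either.
LAB3 starts after LAB6 ends, so nothing later overlaps LAB6 either.
LAB4 starts after LAB3 ends, so nothing later overlaps LAB3 either.
LAB5 starts exactly when LAB4 ends (back-to-back, no overlap).
Every pair is clear; the schedule has no overlaps.

No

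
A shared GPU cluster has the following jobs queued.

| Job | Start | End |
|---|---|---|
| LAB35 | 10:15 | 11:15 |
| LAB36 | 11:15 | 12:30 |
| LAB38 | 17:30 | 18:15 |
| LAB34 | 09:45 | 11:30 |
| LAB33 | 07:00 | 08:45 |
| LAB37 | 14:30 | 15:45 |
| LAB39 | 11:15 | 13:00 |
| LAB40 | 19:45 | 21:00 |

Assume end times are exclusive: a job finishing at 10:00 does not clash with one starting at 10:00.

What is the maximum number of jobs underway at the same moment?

3

Walk through starts and ends in time order (an end at T is processed before a start at T):
07:00 start LAB33 → 1
08:45 end LAB33 → 0
09:45 start LAB34 → 1
10:15 start LAB35 → 2
11:15 end LAB35 → 1
11:15 start LAB36 → 2
11:15 start LAB39 → 3
11:30 end LAB34 → 2
12:30 end LAB36 → 1
13:00 end LAB39 → 0
14:30 start LAB37 → 1
15:45 end LAB37 → 0
17:30 start LAB38 → 1
18:15 end LAB38 → 0
19:45 start LAB40 → 1
21:00 end LAB40 → 0
Peak is 3, at 11:15 (LAB34, LAB36, LAB39).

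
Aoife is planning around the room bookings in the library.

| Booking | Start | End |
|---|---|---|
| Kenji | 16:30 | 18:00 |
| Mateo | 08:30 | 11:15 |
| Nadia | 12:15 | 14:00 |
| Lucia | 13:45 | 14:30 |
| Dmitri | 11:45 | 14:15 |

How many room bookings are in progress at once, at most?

Walk through starts and ends in time order (an end at T is processed before a start at T):
08:30 start Mateo → 1
11:15 end Mateo → 0
11:45 start Dmitri → 1
12:15 start Nadia → 2
13:45 start Lucia → 3
14:00 end Nadia → 2
14:15 end Dmitri → 1
14:30 end Lucia → 0
16:30 start Kenji → 1
18:00 end Kenji → 0
Peak is 3, at 13:45 (Dmitri, Lucia, Nadia).

3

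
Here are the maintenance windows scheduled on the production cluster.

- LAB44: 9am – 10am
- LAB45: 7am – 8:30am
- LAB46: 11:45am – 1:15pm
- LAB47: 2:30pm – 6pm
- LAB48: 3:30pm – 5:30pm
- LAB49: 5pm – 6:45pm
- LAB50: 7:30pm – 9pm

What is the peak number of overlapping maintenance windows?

3

Sort all start/end points and keep a running count:
7am start LAB45 → 1
8:30am end LAB45 → 0
9am start LAB44 → 1
10am end LAB44 → 0
11:45am start LAB46 → 1
1:15pm end LAB46 → 0
2:30pm start LAB47 → 1
3:30pm start LAB48 → 2
5pm start LAB49 → 3
5:30pm end LAB48 → 2
6pm end LAB47 → 1
6:45pm end LAB49 → 0
7:30pm start LAB50 → 1
9pm end LAB50 → 0
Peak is 3, at 5pm (LAB47, LAB48, LAB49).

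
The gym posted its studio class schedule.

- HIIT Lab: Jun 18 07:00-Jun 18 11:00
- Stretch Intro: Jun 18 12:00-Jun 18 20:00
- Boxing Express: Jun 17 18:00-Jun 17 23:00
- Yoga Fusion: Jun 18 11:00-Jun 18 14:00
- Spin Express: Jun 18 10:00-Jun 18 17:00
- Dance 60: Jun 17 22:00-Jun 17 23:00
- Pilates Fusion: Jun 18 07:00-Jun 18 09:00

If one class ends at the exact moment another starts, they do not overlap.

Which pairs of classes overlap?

Boxing Express & Dance 60, HIIT Lab & Pilates Fusion, HIIT Lab & Spin Express, Spin Express & Stretch Intro, Spin Express & Yoga Fusion, Stretch Intro & Yoga Fusion

Sorted by start: Boxing Express, Dance 60, HIIT Lab, Pilates Fusion, Spin Express, Yoga Fusion, Stretch Intro.
Dance 60 starts before Boxing Express ends → Boxing Express and Dance 60 overlap.
HIIT Lab starts after Boxing Express ends, so Boxing Express has no further overlaps.
HIIT Lab starts after Dance 60 ends, so Dance 60 has no further overlaps.
Pilates Fusion starts before HIIT Lab ends → HIIT Lab and Pilates Fusion overlap.
Spin Express starts before HIIT Lab ends → HIIT Lab and Spin Express overlap.
Yoga Fusion starts exactly when HIIT Lab ends (back-to-back, no overlap), so HIIT Lab has no further overlaps.
Spin Express starts after Pilates Fusion ends, so Pilates Fusion has no further overlaps.
Yoga Fusion starts before Spin Express ends → Spin Express and Yoga Fusion overlap.
Stretch Intro starts before Spin Express ends → Spin Express and Stretch Intro overlap.
Stretch Intro starts before Yoga Fusion ends → Yoga Fusion and Stretch Intro overlap.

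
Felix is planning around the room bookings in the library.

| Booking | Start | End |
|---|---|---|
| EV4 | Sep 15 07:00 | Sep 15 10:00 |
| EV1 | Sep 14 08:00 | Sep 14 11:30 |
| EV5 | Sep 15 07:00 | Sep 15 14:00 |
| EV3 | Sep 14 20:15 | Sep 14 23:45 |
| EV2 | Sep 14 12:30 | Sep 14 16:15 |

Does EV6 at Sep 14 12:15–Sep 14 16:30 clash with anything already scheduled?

EV1: ends Sep 14 11:30 at or before EV6 starts Sep 14 12:15 → clear.
EV2: starts Sep 14 12:30 before EV6 ends Sep 14 16:30, and ends Sep 14 16:15 after EV6 starts Sep 14 12:15 → overlap.
EV3: starts Sep 14 20:15 at or after EV6 ends Sep 14 16:30 → clear.
EV4: starts Sep 15 07:00 at or after EV6 ends Sep 14 16:30 → clear.
EV5: starts Sep 15 07:00 at or after EV6 ends Sep 14 16:30 → clear.
EV6 overlaps EV2.

Yes — it overlaps EV2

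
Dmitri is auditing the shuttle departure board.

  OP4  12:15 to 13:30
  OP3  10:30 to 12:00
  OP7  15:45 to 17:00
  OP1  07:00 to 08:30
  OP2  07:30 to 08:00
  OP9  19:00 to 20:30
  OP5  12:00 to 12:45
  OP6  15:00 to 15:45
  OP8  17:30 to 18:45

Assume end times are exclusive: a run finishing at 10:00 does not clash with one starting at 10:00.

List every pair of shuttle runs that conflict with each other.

Sorted by start: OP1, OP2, OP3, OP5, OP4, OP6, OP7, OP8, OP9.
OP2 starts before OP1 ends → OP1 and OP2 overlap.
OP3 starts after OP1 ends, so nothing later overlaps OP1 either.
OP3 starts after OP2 ends, so nothing later overlaps OP2 either.
OP5 starts exactly when OP3 ends (back-to-back, no overlap), so nothing later overlaps OP3 either.
OP4 starts before OP5 ends → OP5 and OP4 overlap.
OP6 starts after OP5 ends, so nothing later overlaps OP5 either.
OP6 starts after OP4 ends, so nothing later overlaps OP4 either.
OP7 starts exactly when OP6 ends (back-to-back, no overlap), so nothing later overlaps OP6 either.
OP8 starts after OP7 ends, so nothing later overlaps OP7 either.
OP9 starts after OP8 ends.

OP1 & OP2, OP4 & OP5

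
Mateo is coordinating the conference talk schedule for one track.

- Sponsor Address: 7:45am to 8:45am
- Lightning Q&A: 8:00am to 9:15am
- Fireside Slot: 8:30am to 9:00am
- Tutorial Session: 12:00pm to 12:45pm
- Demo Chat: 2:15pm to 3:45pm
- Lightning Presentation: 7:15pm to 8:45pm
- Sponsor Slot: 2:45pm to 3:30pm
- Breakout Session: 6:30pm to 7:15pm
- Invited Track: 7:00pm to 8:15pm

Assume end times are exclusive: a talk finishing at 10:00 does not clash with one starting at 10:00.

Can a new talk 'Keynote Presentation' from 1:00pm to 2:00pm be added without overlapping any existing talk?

Yes — the slot is free

Sponsor Address: ends 8:45am at or before Keynote Presentation starts 1:00pm → clear.
Lightning Q&A: ends 9:15am at or before Keynote Presentation starts 1:00pm → clear.
Fireside Slot: ends 9:00am at or before Keynote Presentation starts 1:00pm → clear.
Tutorial Session: ends 12:45pm at or before Keynote Presentation starts 1:00pm → clear.
Demo Chat: starts 2:15pm at or after Keynote Presentation ends 2:00pm → clear.
Sponsor Slot: starts 2:45pm at or after Keynote Presentation ends 2:00pm → clear.
Breakout Session: starts 6:30pm at or after Keynote Presentation ends 2:00pm → clear.
Invited Track: starts 7:00pm at or after Keynote Presentation ends 2:00pm → clear.
Lightning Presentation: starts 7:15pm at or after Keynote Presentation ends 2:00pm → clear.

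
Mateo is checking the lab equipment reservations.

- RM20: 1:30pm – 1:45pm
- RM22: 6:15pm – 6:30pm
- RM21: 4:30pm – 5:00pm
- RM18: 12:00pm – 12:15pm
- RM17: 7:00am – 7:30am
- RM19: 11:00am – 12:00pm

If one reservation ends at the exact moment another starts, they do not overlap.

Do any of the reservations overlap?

No

Sorted by start: RM17, RM19, RM18, RM20, RM21, RM22.
RM19 starts after RM17 ends, so RM17 has no further overlaps.
RM18 starts exactly when RM19 ends (back-to-back, no overlap), so RM19 has no further overlaps.
RM20 starts after RM18 ends, so RM18 has no further overlaps.
RM21 starts after RM20 ends, so RM20 has no further overlaps.
RM22 starts after RM21 ends.
Every pair is clear; the schedule has no overlaps.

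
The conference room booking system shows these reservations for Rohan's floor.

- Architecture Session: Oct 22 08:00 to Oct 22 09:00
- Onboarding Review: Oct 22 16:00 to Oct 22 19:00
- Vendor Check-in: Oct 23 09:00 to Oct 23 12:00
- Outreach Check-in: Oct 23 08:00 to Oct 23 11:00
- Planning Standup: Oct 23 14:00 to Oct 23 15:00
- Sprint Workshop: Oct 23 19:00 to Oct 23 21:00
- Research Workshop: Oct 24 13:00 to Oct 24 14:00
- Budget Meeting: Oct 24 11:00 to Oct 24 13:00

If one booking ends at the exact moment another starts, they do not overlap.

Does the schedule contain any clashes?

Check each pair: they overlap iff neither finishes before the other starts.
Sorted by start: Architecture Session, Onboarding Review, Outreach Check-in, Vendor Check-in, Planning Standup, Sprint Workshop, Budget Meeting, Research Workshop.
Onboarding Review starts after Architecture Session ends, so nothing later overlaps Architecture Session either.
Outreach Check-in starts after Onboarding Review ends, so nothing later overlaps Onboarding Review either.
Vendor Check-in starts before Outreach Check-in ends → Outreach Check-in and Vendor Check-in overlap.
That's a conflict, so the schedule is not conflict-free.

Yes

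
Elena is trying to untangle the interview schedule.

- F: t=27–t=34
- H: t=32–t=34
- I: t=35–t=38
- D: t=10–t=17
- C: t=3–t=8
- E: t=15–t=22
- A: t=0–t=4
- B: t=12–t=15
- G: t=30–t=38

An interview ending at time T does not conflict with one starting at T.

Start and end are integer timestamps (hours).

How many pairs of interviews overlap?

7

Sorted by start: A, C, D, B, E, F, G, H, I.
C starts before A ends → A and C overlap.
D starts after A ends — done with A.
D starts after C ends — done with C.
B starts before D ends → D and B overlap.
E starts before D ends → D and E overlap.
F starts after D ends — done with D.
E starts exactly when B ends (back-to-back, no overlap) — done with B.
F starts after E ends — done with E.
G starts before F ends → F and G overlap.
H starts before F ends → F and H overlap.
I starts after F ends.
H starts before G ends → G and H overlap.
I starts before G ends → G and I overlap.
I starts after H ends.
Overlapping pairs: A & C, B & D, D & E, F & G, F & H, G & H, G & I — 7 in total.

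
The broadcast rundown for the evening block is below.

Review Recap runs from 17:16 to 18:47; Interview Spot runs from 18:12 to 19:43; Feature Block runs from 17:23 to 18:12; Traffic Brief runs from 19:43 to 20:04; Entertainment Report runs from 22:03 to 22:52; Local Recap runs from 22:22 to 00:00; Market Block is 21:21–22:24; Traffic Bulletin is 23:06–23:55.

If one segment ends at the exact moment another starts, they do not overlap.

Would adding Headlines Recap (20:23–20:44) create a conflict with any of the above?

No — it doesn't clash with anything

Review Recap: ends 18:47 at or before Headlines Recap starts 20:23 → clear.
Feature Block: ends 18:12 at or before Headlines Recap starts 20:23 → clear.
Interview Spot: ends 19:43 at or before Headlines Recap starts 20:23 → clear.
Traffic Brief: ends 20:04 at or before Headlines Recap starts 20:23 → clear.
Market Block: starts 21:21 at or after Headlines Recap ends 20:44 → clear.
Entertainment Report: starts 22:03 at or after Headlines Recap ends 20:44 → clear.
Local Recap: starts 22:22 at or after Headlines Recap ends 20:44 → clear.
Traffic Bulletin: starts 23:06 at or after Headlines Recap ends 20:44 → clear.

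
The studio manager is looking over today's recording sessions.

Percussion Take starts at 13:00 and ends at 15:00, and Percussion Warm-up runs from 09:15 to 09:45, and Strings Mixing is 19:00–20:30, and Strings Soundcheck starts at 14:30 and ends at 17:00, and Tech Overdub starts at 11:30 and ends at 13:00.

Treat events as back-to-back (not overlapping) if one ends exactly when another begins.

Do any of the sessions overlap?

Yes

Sorted by start: Percussion Warm-up, Tech Overdub, Percussion Take, Strings Soundcheck, Strings Mixing.
Tech Overdub starts after Percussion Warm-up ends — done with Percussion Warm-up.
Percussion Take starts exactly when Tech Overdub ends (back-to-back, no overlap) — done with Tech Overdub.
Strings Soundcheck starts before Percussion Take ends → Percussion Take and Strings Soundcheck overlap.
That's a conflict, so the schedule is not conflict-free.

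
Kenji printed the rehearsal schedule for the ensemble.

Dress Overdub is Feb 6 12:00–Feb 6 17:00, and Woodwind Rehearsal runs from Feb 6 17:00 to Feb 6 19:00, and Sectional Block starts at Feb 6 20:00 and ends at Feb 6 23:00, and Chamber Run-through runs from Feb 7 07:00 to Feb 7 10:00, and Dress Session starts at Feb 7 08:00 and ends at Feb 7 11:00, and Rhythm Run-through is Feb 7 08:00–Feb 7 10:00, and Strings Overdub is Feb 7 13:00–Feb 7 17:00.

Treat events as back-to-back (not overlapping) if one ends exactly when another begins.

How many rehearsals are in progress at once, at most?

Walk through starts and ends in time order (an end at T is processed before a start at T):
Feb 6 12:00 start Dress Overdub → 1
Feb 6 17:00 end Dress Overdub → 0
Feb 6 17:00 start Woodwind Rehearsal → 1
Feb 6 19:00 end Woodwind Rehearsal → 0
Feb 6 20:00 start Sectional Block → 1
Feb 6 23:00 end Sectional Block → 0
Feb 7 07:00 start Chamber Run-through → 1
Feb 7 08:00 start Dress Session → 2
Feb 7 08:00 start Rhythm Run-through → 3
Feb 7 10:00 end Chamber Run-through → 2
Feb 7 10:00 end Rhythm Run-through → 1
Feb 7 11:00 end Dress Session → 0
Feb 7 13:00 start Strings Overdub → 1
Feb 7 17:00 end Strings Overdub → 0
Peak is 3, at Feb 7 08:00 (Chamber Run-through, Dress Session, Rhythm Run-through).

3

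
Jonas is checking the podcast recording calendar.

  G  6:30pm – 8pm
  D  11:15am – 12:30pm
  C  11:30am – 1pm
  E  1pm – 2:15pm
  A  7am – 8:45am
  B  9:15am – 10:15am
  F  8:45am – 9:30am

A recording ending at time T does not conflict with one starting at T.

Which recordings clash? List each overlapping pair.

Sorted by start: A, F, B, D, C, E, G.
F starts exactly when A ends (back-to-back, no overlap); A is clear from here.
B starts before F ends → F and B overlap.
D starts after F ends; F is clear from here.
D starts after B ends; B is clear from here.
C starts before D ends → D and C overlap.
E starts after D ends; D is clear from here.
E starts exactly when C ends (back-to-back, no overlap); C is clear from here.
G starts after E ends.

B & F, C & D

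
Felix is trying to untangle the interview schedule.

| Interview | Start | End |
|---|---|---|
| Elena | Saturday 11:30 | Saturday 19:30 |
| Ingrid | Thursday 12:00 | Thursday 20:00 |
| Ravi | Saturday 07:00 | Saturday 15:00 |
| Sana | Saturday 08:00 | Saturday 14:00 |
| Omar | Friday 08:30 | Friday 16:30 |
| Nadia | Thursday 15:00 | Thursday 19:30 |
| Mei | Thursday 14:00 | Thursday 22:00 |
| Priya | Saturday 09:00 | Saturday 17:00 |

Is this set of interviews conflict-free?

No

Check each pair: they overlap iff neither finishes before the other starts.
Sorted by start: Ingrid, Mei, Nadia, Omar, Ravi, Sana, Priya, Elena.
Mei starts before Ingrid ends → Ingrid and Mei overlap.
That's a conflict, so the schedule is not conflict-free.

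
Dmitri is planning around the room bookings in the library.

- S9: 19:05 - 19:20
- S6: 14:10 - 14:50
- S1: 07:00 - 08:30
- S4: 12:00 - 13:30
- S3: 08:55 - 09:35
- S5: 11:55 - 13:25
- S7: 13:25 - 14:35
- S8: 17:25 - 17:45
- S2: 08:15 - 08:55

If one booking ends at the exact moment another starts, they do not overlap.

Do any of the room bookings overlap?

Two intervals overlap when each starts before the other ends.
Sorted by start: S1, S2, S3, S5, S4, S7, S6, S8, S9.
S2 starts before S1 ends → S1 and S2 overlap.
That's a conflict, so the schedule is not conflict-free.

Yes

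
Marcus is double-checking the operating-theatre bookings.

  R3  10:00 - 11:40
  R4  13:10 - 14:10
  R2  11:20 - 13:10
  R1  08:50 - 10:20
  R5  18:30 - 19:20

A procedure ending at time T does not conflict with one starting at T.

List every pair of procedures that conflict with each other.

R1 & R3, R2 & R3

Two intervals overlap when each starts before the other ends.
Sorted by start: R1, R3, R2, R4, R5.
R3 starts before R1 ends → R1 and R3 overlap.
R2 starts after R1 ends, so R1 has no further overlaps.
R2 starts before R3 ends → R3 and R2 overlap.
R4 starts after R3 ends, so R3 has no further overlaps.
R4 starts exactly when R2 ends (back-to-back, no overlap), so R2 has no further overlaps.
R5 starts after R4 ends.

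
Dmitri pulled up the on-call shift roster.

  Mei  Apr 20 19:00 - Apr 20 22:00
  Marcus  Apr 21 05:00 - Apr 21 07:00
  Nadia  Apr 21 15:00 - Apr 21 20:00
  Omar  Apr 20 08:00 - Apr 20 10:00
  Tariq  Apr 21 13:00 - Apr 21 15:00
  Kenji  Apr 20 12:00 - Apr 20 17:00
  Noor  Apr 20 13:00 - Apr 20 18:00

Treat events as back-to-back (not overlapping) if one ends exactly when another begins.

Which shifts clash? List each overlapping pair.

Kenji & Noor

Sorted by start: Omar, Kenji, Noor, Mei, Marcus, Tariq, Nadia.
Kenji starts after Omar ends; Omar is clear from here.
Noor starts before Kenji ends → Kenji and Noor overlap.
Mei starts after Kenji ends; Kenji is clear from here.
Mei starts after Noor ends; Noor is clear from here.
Marcus starts after Mei ends; Mei is clear from here.
Tariq starts after Marcus ends; Marcus is clear from here.
Nadia starts exactly when Tariq ends (back-to-back, no overlap).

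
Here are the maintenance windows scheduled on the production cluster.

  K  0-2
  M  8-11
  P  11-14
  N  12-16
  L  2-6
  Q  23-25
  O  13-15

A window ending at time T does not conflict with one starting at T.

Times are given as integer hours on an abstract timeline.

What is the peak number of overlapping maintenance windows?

Walk through starts and ends in time order (an end at T is processed before a start at T):
0 start K → 1
2 end K → 0
2 start L → 1
6 end L → 0
8 start M → 1
11 end M → 0
11 start P → 1
12 start N → 2
13 start O → 3
14 end P → 2
15 end O → 1
16 end N → 0
23 start Q → 1
25 end Q → 0
Peak is 3, at 13 (N, O, P).

3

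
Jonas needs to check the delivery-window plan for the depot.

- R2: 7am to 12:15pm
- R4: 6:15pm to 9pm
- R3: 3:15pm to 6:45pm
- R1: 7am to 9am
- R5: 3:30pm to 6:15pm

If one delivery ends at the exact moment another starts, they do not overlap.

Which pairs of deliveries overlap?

Two intervals overlap when each starts before the other ends.
Sorted by start: R1, R2, R3, R5, R4.
R2 starts before R1 ends → R1 and R2 overlap.
R3 starts after R1 ends — done with R1.
R3 starts after R2 ends — done with R2.
R5 starts before R3 ends → R3 and R5 overlap.
R4 starts before R3 ends → R3 and R4 overlap.
R4 starts exactly when R5 ends (back-to-back, no overlap).

R1 & R2, R3 & R4, R3 & R5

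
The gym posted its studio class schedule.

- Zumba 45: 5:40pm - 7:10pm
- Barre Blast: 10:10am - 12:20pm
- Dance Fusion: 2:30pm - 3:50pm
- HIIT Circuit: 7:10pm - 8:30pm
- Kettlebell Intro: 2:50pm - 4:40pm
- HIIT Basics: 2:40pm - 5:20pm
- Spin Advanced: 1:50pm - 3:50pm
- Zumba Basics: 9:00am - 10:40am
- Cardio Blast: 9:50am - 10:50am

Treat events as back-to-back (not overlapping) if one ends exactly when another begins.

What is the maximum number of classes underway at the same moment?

Walk through starts and ends in time order (an end at T is processed before a start at T):
9:00am start Zumba Basics → 1
9:50am start Cardio Blast → 2
10:10am start Barre Blast → 3
10:40am end Zumba Basics → 2
10:50am end Cardio Blast → 1
12:20pm end Barre Blast → 0
1:50pm start Spin Advanced → 1
2:30pm start Dance Fusion → 2
2:40pm start HIIT Basics → 3
2:50pm start Kettlebell Intro → 4
3:50pm end Dance Fusion → 3
3:50pm end Spin Advanced → 2
4:40pm end Kettlebell Intro → 1
5:20pm end HIIT Basics → 0
5:40pm start Zumba 45 → 1
7:10pm end Zumba 45 → 0
7:10pm start HIIT Circuit → 1
8:30pm end HIIT Circuit → 0
Peak is 4, at 2:50pm (Dance Fusion, HIIT Basics, Kettlebell Intro, Spin Advanced).

4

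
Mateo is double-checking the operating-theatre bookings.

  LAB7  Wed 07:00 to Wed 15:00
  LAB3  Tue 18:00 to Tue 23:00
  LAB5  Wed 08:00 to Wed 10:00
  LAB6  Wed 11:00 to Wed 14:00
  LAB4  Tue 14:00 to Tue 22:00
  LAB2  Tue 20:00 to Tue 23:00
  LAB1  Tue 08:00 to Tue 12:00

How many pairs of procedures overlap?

Sorted by start: LAB1, LAB4, LAB3, LAB2, LAB7, LAB5, LAB6.
LAB4 starts after LAB1 ends, so nothing later overlaps LAB1 either.
LAB3 starts before LAB4 ends → LAB4 and LAB3 overlap.
LAB2 starts before LAB4 ends → LAB4 and LAB2 overlap.
LAB7 starts after LAB4 ends, so nothing later overlaps LAB4 either.
LAB2 starts before LAB3 ends → LAB3 and LAB2 overlap.
LAB7 starts after LAB3 ends, so nothing later overlaps LAB3 either.
LAB7 starts after LAB2 ends, so nothing later overlaps LAB2 either.
LAB5 starts before LAB7 ends → LAB7 and LAB5 overlap.
LAB6 starts before LAB7 ends → LAB7 and LAB6 overlap.
LAB6 starts after LAB5 ends.
Overlapping pairs: LAB2 & LAB3, LAB2 & LAB4, LAB3 & LAB4, LAB5 & LAB7, LAB6 & LAB7 — 5 in total.

5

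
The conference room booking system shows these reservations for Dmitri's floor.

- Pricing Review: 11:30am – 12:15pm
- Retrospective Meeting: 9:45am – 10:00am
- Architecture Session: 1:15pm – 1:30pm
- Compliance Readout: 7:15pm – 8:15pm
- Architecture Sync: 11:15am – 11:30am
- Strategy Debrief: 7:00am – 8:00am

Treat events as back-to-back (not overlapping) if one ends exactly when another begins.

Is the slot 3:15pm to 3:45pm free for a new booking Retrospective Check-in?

Strategy Debrief: ends 8:00am at or before Retrospective Check-in starts 3:15pm → clear.
Retrospective Meeting: ends 10:00am at or before Retrospective Check-in starts 3:15pm → clear.
Architecture Sync: ends 11:30am at or before Retrospective Check-in starts 3:15pm → clear.
Pricing Review: ends 12:15pm at or before Retrospective Check-in starts 3:15pm → clear.
Architecture Session: ends 1:30pm at or before Retrospective Check-in starts 3:15pm → clear.
Compliance Readout: starts 7:15pm at or after Retrospective Check-in ends 3:45pm → clear.

Yes — the slot is free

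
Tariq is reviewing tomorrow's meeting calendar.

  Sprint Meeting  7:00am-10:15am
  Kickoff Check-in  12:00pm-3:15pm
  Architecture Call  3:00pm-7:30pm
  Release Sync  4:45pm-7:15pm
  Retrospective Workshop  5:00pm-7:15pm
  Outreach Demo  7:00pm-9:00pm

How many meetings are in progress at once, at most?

Sweep the timeline, counting +1 at each start and −1 at each end (ends before starts at a tie):
7:00am start Sprint Meeting → 1
10:15am end Sprint Meeting → 0
12:00pm start Kickoff Check-in → 1
3:00pm start Architecture Call → 2
3:15pm end Kickoff Check-in → 1
4:45pm start Release Sync → 2
5:00pm start Retrospective Workshop → 3
7:00pm start Outreach Demo → 4
7:15pm end Release Sync → 3
7:15pm end Retrospective Workshop → 2
7:30pm end Architecture Call → 1
9:00pm end Outreach Demo → 0
Peak is 4, at 7:00pm (Architecture Call, Outreach Demo, Release Sync, Retrospective Workshop).

4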